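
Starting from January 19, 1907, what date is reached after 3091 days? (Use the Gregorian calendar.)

July 7, 1915

+365 (one year) → Jan 19, 1908 (2726 left).
+366 (one year; includes Feb 29, 1908) → Jan 19, 1909 (2360 left).
+365 (one year) → Jan 19, 1910 (1995 left).
+365 (one year) → Jan 19, 1911 (1630 left).
+365 (one year) → Jan 19, 1912 (1265 left).
+366 (one year; includes Feb 29, 1912) → Jan 19, 1913 (899 left).
+365 (one year) → Jan 19, 1914 (534 left).
+365 (one year) → Jan 19, 1915 (169 left).
Jan has 31 days: +13 → Feb 1, 1915 (156 left).
Feb has 28 days: +28 → Mar 1, 1915 (128 left).
Mar has 31 days: +31 → Apr 1, 1915 (97 left).
Apr has 30 days: +30 → May 1, 1915 (67 left).
May has 31 days: +31 → Jun 1, 1915 (36 left).
Jun has 30 days: +30 → Jul 1, 1915 (6 left).
+6 → Jul 7, 1915.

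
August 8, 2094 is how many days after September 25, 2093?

Sep 25, 2093 → Oct 25, 2093: 30 days (September has 30).
Oct 25, 2093 → Nov 25, 2093: 31 days (October has 31).
Nov 25, 2093 → Dec 25, 2093: 30 days (November has 30).
Dec 25, 2093 → Jan 25, 2094: 31 days (December has 31).
Jan 25, 2094 → Feb 25, 2094: 31 days (January has 31).
Feb 25, 2094 → Mar 25, 2094: 28 days (February has 28).
Mar 25, 2094 → Apr 25, 2094: 31 days (March has 31).
Apr 25, 2094 → May 25, 2094: 30 days (April has 30).
May 25, 2094 → Jun 25, 2094: 31 days (May has 31).
Jun 25, 2094 → Jul 25, 2094: 30 days (June has 30).
Jul 25, 2094 → Aug 8, 2094: 14 days.
Total: 317 days.

317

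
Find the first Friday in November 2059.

November 7, 2059

November 1, 2059 is a Saturday.
The first Friday is therefore November 7 (6 days later).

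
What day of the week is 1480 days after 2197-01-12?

Sunday

First find the weekday of Jan 12, 2197. Doomsday rule: the anchor day for the 2100s is Sunday. For year 97: 97÷12 = 8 r 1, and 1÷4 = 0, so 8+1+0 = 9.
Sunday + 9 ≡ Tuesday — that's 2197's doomsday.
In January the doomsday date is Jan 3 (2197 is not a leap year).
Jan 12 is 9 days after Jan 3; 9 mod 7 = 2, so Tuesday + 2 = Thursday.
1480 mod 7 = 3, so 1480 days after a Thursday is Thursday + 3 = Sunday.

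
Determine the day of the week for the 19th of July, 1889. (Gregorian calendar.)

Friday

Doomsday rule: the anchor day for the 1800s is Friday. For year 89: 89÷12 = 7 r 5, and 5÷4 = 1, so 7+5+1 = 13.
Friday + 13 ≡ Thursday — that's 1889's doomsday.
In July the doomsday date is Jul 11.
Jul 19 is 8 days after Jul 11; 8 mod 7 = 1, so Thursday + 1 = Friday.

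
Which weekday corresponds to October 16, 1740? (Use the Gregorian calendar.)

Sunday

Doomsday rule: the anchor day for the 1700s is Sunday. For year 40: 40÷12 = 3 r 4, and 4÷4 = 1, so 3+4+1 = 8.
Sunday + 8 ≡ Monday — that's 1740's doomsday.
In October the doomsday date is Oct 10.
Oct 16 is 6 days after Oct 10; 6 mod 7 = 6, so Monday + 6 = Sunday.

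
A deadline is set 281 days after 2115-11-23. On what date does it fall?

August 30, 2116

Nov has 30 days: +8 → Dec 1, 2115 (273 left).
Dec has 31 days: +31 → Jan 1, 2116 (242 left).
Jan has 31 days: +31 → Feb 1, 2116 (211 left).
Feb has 29 days: +29 → Mar 1, 2116 (182 left).
Mar has 31 days: +31 → Apr 1, 2116 (151 left).
Apr has 30 days: +30 → May 1, 2116 (121 left).
May has 31 days: +31 → Jun 1, 2116 (90 left).
Jun has 30 days: +30 → Jul 1, 2116 (60 left).
Jul has 31 days: +31 → Aug 1, 2116 (29 left).
+29 → Aug 30, 2116.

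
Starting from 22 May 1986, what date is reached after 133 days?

October 2, 1986

May has 31 days: +10 → Jun 1, 1986 (123 left).
Jun has 30 days: +30 → Jul 1, 1986 (93 left).
Jul has 31 days: +31 → Aug 1, 1986 (62 left).
Aug has 31 days: +31 → Sep 1, 1986 (31 left).
Sep has 30 days: +30 → Oct 1, 1986 (1 left).
+1 → Oct 2, 1986.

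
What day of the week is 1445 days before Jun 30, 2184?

First find the weekday of Jun 30, 2184. Doomsday rule: the anchor day for the 2100s is Sunday. For year 84: 84÷12 = 7 r 0, and 0÷4 = 0, so 7+0+0 = 7.
Sunday + 7 ≡ Sunday — that's 2184's doomsday.
In June the doomsday date is Jun 6.
Jun 30 is 24 days after Jun 6; 24 mod 7 = 3, so Sunday + 3 = Wednesday.
1445 mod 7 = 3, so 1445 days before a Wednesday is Wednesday − 3 = Sunday.

Sunday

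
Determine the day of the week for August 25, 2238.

Doomsday rule: the anchor day for the 2200s is Friday. For year 38: 38÷12 = 3 r 2, and 2÷4 = 0, so 3+2+0 = 5.
Friday + 5 ≡ Wednesday — that's 2238's doomsday.
In August the doomsday date is Aug 8.
Aug 25 is 17 days after Aug 8; 17 mod 7 = 3, so Wednesday + 3 = Saturday.

Saturday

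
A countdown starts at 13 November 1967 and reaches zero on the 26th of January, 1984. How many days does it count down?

Nov 13, 1967 → Nov 13, 1968: 366 days (Feb 29, 1968 is in that span).
Nov 13, 1968 → Nov 13, 1969: 365 days.
Nov 13, 1969 → Nov 13, 1970: 365 days.
Nov 13, 1970 → Nov 13, 1971: 365 days.
Nov 13, 1971 → Nov 13, 1972: 366 days (Feb 29, 1972 is in that span).
Nov 13, 1972 → Nov 13, 1973: 365 days.
Nov 13, 1973 → Nov 13, 1974: 365 days.
Nov 13, 1974 → Nov 13, 1975: 365 days.
Nov 13, 1975 → Nov 13, 1976: 366 days (Feb 29, 1976 is in that span).
Nov 13, 1976 → Nov 13, 1977: 365 days.
Nov 13, 1977 → Nov 13, 1978: 365 days.
Nov 13, 1978 → Nov 13, 1979: 365 days.
Nov 13, 1979 → Nov 13, 1980: 366 days (Feb 29, 1980 is in that span).
Nov 13, 1980 → Nov 13, 1981: 365 days.
Nov 13, 1981 → Nov 13, 1982: 365 days.
Nov 13, 1982 → Nov 13, 1983: 365 days.
Nov 13, 1983 → Dec 13, 1983: 30 days (November has 30).
Dec 13, 1983 → Jan 13, 1984: 31 days (December has 31).
Jan 13, 1984 → Jan 26, 1984: 13 days.
Total: 5918 days.

5918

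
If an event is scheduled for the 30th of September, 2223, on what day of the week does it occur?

Tuesday

Doomsday rule: the anchor day for the 2200s is Friday. For year 23: 23÷12 = 1 r 11, and 11÷4 = 2, so 1+11+2 = 14.
Friday + 14 ≡ Friday — that's 2223's doomsday.
In September the doomsday date is Sep 5.
Sep 30 is 25 days after Sep 5; 25 mod 7 = 4, so Friday + 4 = Tuesday.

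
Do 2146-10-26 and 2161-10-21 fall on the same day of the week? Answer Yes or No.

Yes

From Oct 26, 2146 to Oct 21, 2161 is 5474 days.
5474 mod 7 = 0, so they are the same weekday.
(Oct 26, 2146 is a Wednesday; Oct 21, 2161 is a Wednesday.)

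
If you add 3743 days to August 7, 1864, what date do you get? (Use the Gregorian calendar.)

November 6, 1874

+365 (one year) → Aug 7, 1865 (3378 left).
+365 (one year) → Aug 7, 1866 (3013 left).
+365 (one year) → Aug 7, 1867 (2648 left).
+366 (one year; includes Feb 29, 1868) → Aug 7, 1868 (2282 left).
+365 (one year) → Aug 7, 1869 (1917 left).
+365 (one year) → Aug 7, 1870 (1552 left).
+365 (one year) → Aug 7, 1871 (1187 left).
+366 (one year; includes Feb 29, 1872) → Aug 7, 1872 (821 left).
+365 (one year) → Aug 7, 1873 (456 left).
+365 (one year) → Aug 7, 1874 (91 left).
Aug has 31 days: +25 → Sep 1, 1874 (66 left).
Sep has 30 days: +30 → Oct 1, 1874 (36 left).
Oct has 31 days: +31 → Nov 1, 1874 (5 left).
+5 → Nov 6, 1874.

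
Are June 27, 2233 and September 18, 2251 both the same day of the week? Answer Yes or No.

Yes

From Jun 27, 2233 to Sep 18, 2251 is 6657 days.
6657 mod 7 = 0, so they are the same weekday.
(Jun 27, 2233 is a Thursday; Sep 18, 2251 is a Thursday.)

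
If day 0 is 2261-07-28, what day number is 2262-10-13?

442

Jul 28, 2261 → Jul 28, 2262: 365 days.
Jul 28, 2262 → Aug 28, 2262: 31 days (July has 31).
Aug 28, 2262 → Sep 28, 2262: 31 days (August has 31).
Sep 28, 2262 → Oct 13, 2262: 15 days.
Total: 442 days.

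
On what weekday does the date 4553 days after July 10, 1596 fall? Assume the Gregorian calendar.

Saturday

First find the weekday of Jul 10, 1596. Doomsday rule: the anchor day for the 1500s is Wednesday. For year 96: 96÷12 = 8 r 0, and 0÷4 = 0, so 8+0+0 = 8.
Wednesday + 8 ≡ Thursday — that's 1596's doomsday.
In July the doomsday date is Jul 11.
Jul 10 is 1 day before Jul 11; 1 mod 7 = 1, so Thursday − 1 = Wednesday.
4553 mod 7 = 3, so 4553 days after a Wednesday is Wednesday + 3 = Saturday.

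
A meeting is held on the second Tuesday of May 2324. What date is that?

May 13, 2324

May 1, 2324 is a Thursday.
The first Tuesday is therefore May 6 (5 days later).
The second Tuesday is 6 + 1×7 = May 13.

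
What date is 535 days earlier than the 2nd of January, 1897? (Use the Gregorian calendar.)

−366 (one year; includes Feb 29, 1896) → Jan 2, 1896 (169 left).
−2 → Dec 31, 1895 (end of Dec, 31 days; 167 left).
−31 → Nov 30, 1895 (end of Nov, 30 days; 136 left).
−30 → Oct 31, 1895 (end of Oct, 31 days; 106 left).
−31 → Sep 30, 1895 (end of Sep, 30 days; 75 left).
−30 → Aug 31, 1895 (end of Aug, 31 days; 45 left).
−31 → Jul 31, 1895 (end of Jul, 31 days; 14 left).
−14 → Jul 17, 1895.

July 17, 1895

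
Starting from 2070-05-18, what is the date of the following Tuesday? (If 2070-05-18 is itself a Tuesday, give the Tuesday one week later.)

May 18, 2070 is a Sunday.
From Sunday to the next Tuesday is 2 days.
May 18, 2070 + 2 = May 20, 2070.

May 20, 2070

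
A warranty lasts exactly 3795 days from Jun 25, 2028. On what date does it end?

+365 (one year) → Jun 25, 2029 (3430 left).
+365 (one year) → Jun 25, 2030 (3065 left).
+365 (one year) → Jun 25, 2031 (2700 left).
+366 (one year; includes Feb 29, 2032) → Jun 25, 2032 (2334 left).
+365 (one year) → Jun 25, 2033 (1969 left).
+365 (one year) → Jun 25, 2034 (1604 left).
+365 (one year) → Jun 25, 2035 (1239 left).
+366 (one year; includes Feb 29, 2036) → Jun 25, 2036 (873 left).
+365 (one year) → Jun 25, 2037 (508 left).
+365 (one year) → Jun 25, 2038 (143 left).
Jun has 30 days: +6 → Jul 1, 2038 (137 left).
Jul has 31 days: +31 → Aug 1, 2038 (106 left).
Aug has 31 days: +31 → Sep 1, 2038 (75 left).
Sep has 30 days: +30 → Oct 1, 2038 (45 left).
Oct has 31 days: +31 → Nov 1, 2038 (14 left).
+14 → Nov 15, 2038.

November 15, 2038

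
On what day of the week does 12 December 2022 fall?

Monday

Doomsday rule: the anchor day for the 2000s is Tuesday. For year 22: 22÷12 = 1 r 10, and 10÷4 = 2, so 1+10+2 = 13.
Tuesday + 13 ≡ Monday — that's 2022's doomsday.
In December the doomsday date is Dec 12.
Dec 12 is the doomsday itself: Monday.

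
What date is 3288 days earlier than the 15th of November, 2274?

November 14, 2265

−365 (one year) → Nov 15, 2273 (2923 left).
−365 (one year) → Nov 15, 2272 (2558 left).
−366 (one year; includes Feb 29, 2272) → Nov 15, 2271 (2192 left).
−365 (one year) → Nov 15, 2270 (1827 left).
−365 (one year) → Nov 15, 2269 (1462 left).
−365 (one year) → Nov 15, 2268 (1097 left).
−366 (one year; includes Feb 29, 2268) → Nov 15, 2267 (731 left).
−365 (one year) → Nov 15, 2266 (366 left).
−15 → Oct 31, 2266 (end of Oct, 31 days; 351 left).
−31 → Sep 30, 2266 (end of Sep, 30 days; 320 left).
−30 → Aug 31, 2266 (end of Aug, 31 days; 290 left).
−31 → Jul 31, 2266 (end of Jul, 31 days; 259 left).
−31 → Jun 30, 2266 (end of Jun, 30 days; 228 left).
−30 → May 31, 2266 (end of May, 31 days; 198 left).
−31 → Apr 30, 2266 (end of Apr, 30 days; 167 left).
−30 → Mar 31, 2266 (end of Mar, 31 days; 137 left).
−31 → Feb 28, 2266 (end of Feb, 28 days; 106 left).
−28 → Jan 31, 2266 (end of Jan, 31 days; 78 left).
−31 → Dec 31, 2265 (end of Dec, 31 days; 47 left).
−31 → Nov 30, 2265 (end of Nov, 30 days; 16 left).
−16 → Nov 14, 2265.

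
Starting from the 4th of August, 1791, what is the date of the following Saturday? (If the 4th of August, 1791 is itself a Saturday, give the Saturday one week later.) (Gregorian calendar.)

August 6, 1791

Aug 4, 1791 is a Thursday.
From Thursday to the next Saturday is 2 days.
Aug 4, 1791 + 2 = Aug 6, 1791.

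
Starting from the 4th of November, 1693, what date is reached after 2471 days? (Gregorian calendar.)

August 11, 1700

+365 (one year) → Nov 4, 1694 (2106 left).
+365 (one year) → Nov 4, 1695 (1741 left).
+366 (one year; includes Feb 29, 1696) → Nov 4, 1696 (1375 left).
+365 (one year) → Nov 4, 1697 (1010 left).
+365 (one year) → Nov 4, 1698 (645 left).
+365 (one year) → Nov 4, 1699 (280 left).
Nov has 30 days: +27 → Dec 1, 1699 (253 left).
Dec has 31 days: +31 → Jan 1, 1700 (222 left).
Jan has 31 days: +31 → Feb 1, 1700 (191 left).
Feb has 28 days: +28 → Mar 1, 1700 (163 left).
Mar has 31 days: +31 → Apr 1, 1700 (132 left).
Apr has 30 days: +30 → May 1, 1700 (102 left).
May has 31 days: +31 → Jun 1, 1700 (71 left).
Jun has 30 days: +30 → Jul 1, 1700 (41 left).
Jul has 31 days: +31 → Aug 1, 1700 (10 left).
+10 → Aug 11, 1700.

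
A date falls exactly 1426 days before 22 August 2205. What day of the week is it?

Saturday

Aug 22, 2205 is a Thursday.
1426 mod 7 = 5, so 1426 days before a Thursday is Thursday − 5 = Saturday.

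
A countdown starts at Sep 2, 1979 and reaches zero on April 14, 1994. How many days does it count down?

Sep 2, 1979 → Sep 2, 1980: 366 days (Feb 29, 1980 is in that span).
Sep 2, 1980 → Sep 2, 1981: 365 days.
Sep 2, 1981 → Sep 2, 1982: 365 days.
Sep 2, 1982 → Sep 2, 1983: 365 days.
Sep 2, 1983 → Sep 2, 1984: 366 days (Feb 29, 1984 is in that span).
Sep 2, 1984 → Sep 2, 1985: 365 days.
Sep 2, 1985 → Sep 2, 1986: 365 days.
Sep 2, 1986 → Sep 2, 1987: 365 days.
Sep 2, 1987 → Sep 2, 1988: 366 days (Feb 29, 1988 is in that span).
Sep 2, 1988 → Sep 2, 1989: 365 days.
Sep 2, 1989 → Sep 2, 1990: 365 days.
Sep 2, 1990 → Sep 2, 1991: 365 days.
Sep 2, 1991 → Sep 2, 1992: 366 days (Feb 29, 1992 is in that span).
Sep 2, 1992 → Sep 2, 1993: 365 days.
Sep 2, 1993 → Oct 2, 1993: 30 days (September has 30).
Oct 2, 1993 → Nov 2, 1993: 31 days (October has 31).
Nov 2, 1993 → Dec 2, 1993: 30 days (November has 30).
Dec 2, 1993 → Jan 2, 1994: 31 days (December has 31).
Jan 2, 1994 → Feb 2, 1994: 31 days (January has 31).
Feb 2, 1994 → Mar 2, 1994: 28 days (February has 28).
Mar 2, 1994 → Apr 2, 1994: 31 days (March has 31).
Apr 2, 1994 → Apr 14, 1994: 12 days.
Total: 5338 days.

5338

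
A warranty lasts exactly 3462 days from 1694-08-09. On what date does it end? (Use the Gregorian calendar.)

February 1, 1704

+365 (one year) → Aug 9, 1695 (3097 left).
+366 (one year; includes Feb 29, 1696) → Aug 9, 1696 (2731 left).
+365 (one year) → Aug 9, 1697 (2366 left).
+365 (one year) → Aug 9, 1698 (2001 left).
+365 (one year) → Aug 9, 1699 (1636 left).
+365 (one year) → Aug 9, 1700 (1271 left).
+365 (one year) → Aug 9, 1701 (906 left).
+365 (one year) → Aug 9, 1702 (541 left).
+365 (one year) → Aug 9, 1703 (176 left).
Aug has 31 days: +23 → Sep 1, 1703 (153 left).
Sep has 30 days: +30 → Oct 1, 1703 (123 left).
Oct has 31 days: +31 → Nov 1, 1703 (92 left).
Nov has 30 days: +30 → Dec 1, 1703 (62 left).
Dec has 31 days: +31 → Jan 1, 1704 (31 left).
Jan has 31 days: +31 → Feb 1, 1704 (0 left).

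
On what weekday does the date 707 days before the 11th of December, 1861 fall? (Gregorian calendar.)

Dec 11, 1861 is a Wednesday.
707 mod 7 = 0, so 707 days before a Wednesday is Wednesday − 0 = Wednesday.

Wednesday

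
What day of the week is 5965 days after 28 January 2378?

Sunday

First find the weekday of Jan 28, 2378. Doomsday rule: the anchor day for the 2300s is Wednesday. For year 78: 78÷12 = 6 r 6, and 6÷4 = 1, so 6+6+1 = 13.
Wednesday + 13 ≡ Tuesday — that's 2378's doomsday.
In January the doomsday date is Jan 3 (2378 is not a leap year).
Jan 28 is 25 days after Jan 3; 25 mod 7 = 4, so Tuesday + 4 = Saturday.
5965 mod 7 = 1, so 5965 days after a Saturday is Saturday + 1 = Sunday.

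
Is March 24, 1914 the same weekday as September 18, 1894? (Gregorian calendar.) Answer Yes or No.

Yes

From Sep 18, 1894 to Mar 24, 1914 is 7126 days.
7126 mod 7 = 0, so they are the same weekday.
(Sep 18, 1894 is a Tuesday; Mar 24, 1914 is a Tuesday.)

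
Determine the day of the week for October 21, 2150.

Wednesday

Doomsday rule: the anchor day for the 2100s is Sunday. For year 50: 50÷12 = 4 r 2, and 2÷4 = 0, so 4+2+0 = 6.
Sunday + 6 ≡ Saturday — that's 2150's doomsday.
In October the doomsday date is Oct 10.
Oct 21 is 11 days after Oct 10; 11 mod 7 = 4, so Saturday + 4 = Wednesday.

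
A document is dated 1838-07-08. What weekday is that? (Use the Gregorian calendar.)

Sunday

Doomsday rule: the anchor day for the 1800s is Friday. For year 38: 38÷12 = 3 r 2, and 2÷4 = 0, so 3+2+0 = 5.
Friday + 5 ≡ Wednesday — that's 1838's doomsday.
In July the doomsday date is Jul 11.
Jul 8 is 3 days before Jul 11; 3 mod 7 = 3, so Wednesday − 3 = Sunday.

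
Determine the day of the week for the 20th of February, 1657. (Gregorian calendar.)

Tuesday

Doomsday rule: the anchor day for the 1600s is Tuesday. For year 57: 57÷12 = 4 r 9, and 9÷4 = 2, so 4+9+2 = 15.
Tuesday + 15 ≡ Wednesday — that's 1657's doomsday.
In February the doomsday date is Feb 28 (1657 is not a leap year).
Feb 20 is 8 days before Feb 28; 8 mod 7 = 1, so Wednesday − 1 = Tuesday.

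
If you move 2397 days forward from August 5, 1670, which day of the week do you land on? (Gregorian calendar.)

Aug 5, 1670 is a Tuesday.
2397 mod 7 = 3, so 2397 days after a Tuesday is Tuesday + 3 = Friday.

Friday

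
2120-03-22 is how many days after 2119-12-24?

Dec 24, 2119 → Jan 24, 2120: 31 days (December has 31).
Jan 24, 2120 → Feb 24, 2120: 31 days (January has 31).
Feb 24, 2120 → Mar 22, 2120: 27 days.
Total: 89 days.

89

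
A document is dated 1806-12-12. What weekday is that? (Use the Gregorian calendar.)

Doomsday rule: the anchor day for the 1800s is Friday. For year 06: 6÷12 = 0 r 6, and 6÷4 = 1, so 0+6+1 = 7.
Friday + 7 ≡ Friday — that's 1806's doomsday.
In December the doomsday date is Dec 12.
Dec 12 is the doomsday itself: Friday.

Friday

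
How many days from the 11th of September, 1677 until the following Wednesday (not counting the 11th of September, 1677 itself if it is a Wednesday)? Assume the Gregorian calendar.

4

Sep 11, 1677 is a Saturday.
From Saturday to the next Wednesday is 4 days.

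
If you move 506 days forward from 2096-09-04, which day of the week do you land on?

First find the weekday of Sep 4, 2096. Doomsday rule: the anchor day for the 2000s is Tuesday. For year 96: 96÷12 = 8 r 0, and 0÷4 = 0, so 8+0+0 = 8.
Tuesday + 8 ≡ Wednesday — that's 2096's doomsday.
In September the doomsday date is Sep 5.
Sep 4 is 1 day before Sep 5; 1 mod 7 = 1, so Wednesday − 1 = Tuesday.
506 mod 7 = 2, so 506 days after a Tuesday is Tuesday + 2 = Thursday.

Thursday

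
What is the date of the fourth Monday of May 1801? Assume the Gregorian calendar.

May 25, 1801

May 1, 1801 is a Friday.
The first Monday is therefore May 4 (3 days later).
The fourth Monday is 4 + 3×7 = May 25.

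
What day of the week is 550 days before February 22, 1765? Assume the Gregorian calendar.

First find the weekday of Feb 22, 1765. Doomsday rule: the anchor day for the 1700s is Sunday. For year 65: 65÷12 = 5 r 5, and 5÷4 = 1, so 5+5+1 = 11.
Sunday + 11 ≡ Thursday — that's 1765's doomsday.
In February the doomsday date is Feb 28 (1765 is not a leap year).
Feb 22 is 6 days before Feb 28; 6 mod 7 = 6, so Thursday − 6 = Friday.
550 mod 7 = 4, so 550 days before a Friday is Friday − 4 = Monday.

Monday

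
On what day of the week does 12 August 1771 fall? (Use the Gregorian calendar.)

Monday

Doomsday rule: the anchor day for the 1700s is Sunday. For year 71: 71÷12 = 5 r 11, and 11÷4 = 2, so 5+11+2 = 18.
Sunday + 18 ≡ Thursday — that's 1771's doomsday.
In August the doomsday date is Aug 8.
Aug 12 is 4 days after Aug 8; 4 mod 7 = 4, so Thursday + 4 = Monday.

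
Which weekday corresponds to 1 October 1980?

Wednesday

Doomsday rule: the anchor day for the 1900s is Wednesday. For year 80: 80÷12 = 6 r 8, and 8÷4 = 2, so 6+8+2 = 16.
Wednesday + 16 ≡ Friday — that's 1980's doomsday.
In October the doomsday date is Oct 10.
Oct 1 is 9 days before Oct 10; 9 mod 7 = 2, so Friday − 2 = Wednesday.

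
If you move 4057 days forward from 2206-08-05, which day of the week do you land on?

Saturday

First find the weekday of Aug 5, 2206. Doomsday rule: the anchor day for the 2200s is Friday. For year 06: 6÷12 = 0 r 6, and 6÷4 = 1, so 0+6+1 = 7.
Friday + 7 ≡ Friday — that's 2206's doomsday.
In August the doomsday date is Aug 8.
Aug 5 is 3 days before Aug 8; 3 mod 7 = 3, so Friday − 3 = Tuesday.
4057 mod 7 = 4, so 4057 days after a Tuesday is Tuesday + 4 = Saturday.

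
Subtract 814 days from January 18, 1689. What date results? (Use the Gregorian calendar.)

October 27, 1686

−366 (one year; includes Feb 29, 1688) → Jan 18, 1688 (448 left).
−365 (one year) → Jan 18, 1687 (83 left).
−18 → Dec 31, 1686 (end of Dec, 31 days; 65 left).
−31 → Nov 30, 1686 (end of Nov, 30 days; 34 left).
−30 → Oct 31, 1686 (end of Oct, 31 days; 4 left).
−4 → Oct 27, 1686.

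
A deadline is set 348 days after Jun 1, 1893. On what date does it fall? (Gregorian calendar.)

Jun has 30 days: +30 → Jul 1, 1893 (318 left).
Jul has 31 days: +31 → Aug 1, 1893 (287 left).
Aug has 31 days: +31 → Sep 1, 1893 (256 left).
Sep has 30 days: +30 → Oct 1, 1893 (226 left).
Oct has 31 days: +31 → Nov 1, 1893 (195 left).
Nov has 30 days: +30 → Dec 1, 1893 (165 left).
Dec has 31 days: +31 → Jan 1, 1894 (134 left).
Jan has 31 days: +31 → Feb 1, 1894 (103 left).
Feb has 28 days: +28 → Mar 1, 1894 (75 left).
Mar has 31 days: +31 → Apr 1, 1894 (44 left).
Apr has 30 days: +30 → May 1, 1894 (14 left).
+14 → May 15, 1894.

May 15, 1894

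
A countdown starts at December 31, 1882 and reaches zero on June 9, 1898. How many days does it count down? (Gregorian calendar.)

Dec 31, 1882 → Dec 31, 1883: 365 days.
Dec 31, 1883 → Dec 31, 1884: 366 days (Feb 29, 1884 is in that span).
Dec 31, 1884 → Dec 31, 1885: 365 days.
Dec 31, 1885 → Dec 31, 1886: 365 days.
Dec 31, 1886 → Dec 31, 1887: 365 days.
Dec 31, 1887 → Dec 31, 1888: 366 days (Feb 29, 1888 is in that span).
Dec 31, 1888 → Dec 31, 1889: 365 days.
Dec 31, 1889 → Dec 31, 1890: 365 days.
Dec 31, 1890 → Dec 31, 1891: 365 days.
Dec 31, 1891 → Dec 31, 1892: 366 days (Feb 29, 1892 is in that span).
Dec 31, 1892 → Dec 31, 1893: 365 days.
Dec 31, 1893 → Dec 31, 1894: 365 days.
Dec 31, 1894 → Dec 31, 1895: 365 days.
Dec 31, 1895 → Dec 31, 1896: 366 days (Feb 29, 1896 is in that span).
Dec 31, 1896 → Dec 31, 1897: 365 days.
Dec 31, 1897 → Jan 31, 1898: 31 days (December has 31).
Jan 31, 1898 → Feb 28, 1898: 28 days (January has 31).
Feb 28, 1898 → Mar 28, 1898: 28 days (February has 28).
Mar 28, 1898 → Apr 28, 1898: 31 days (March has 31).
Apr 28, 1898 → May 28, 1898: 30 days (April has 30).
May 28, 1898 → Jun 9, 1898: 12 days.
Total: 5639 days.

5639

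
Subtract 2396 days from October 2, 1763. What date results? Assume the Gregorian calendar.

March 11, 1757

−365 (one year) → Oct 2, 1762 (2031 left).
−365 (one year) → Oct 2, 1761 (1666 left).
−365 (one year) → Oct 2, 1760 (1301 left).
−366 (one year; includes Feb 29, 1760) → Oct 2, 1759 (935 left).
−365 (one year) → Oct 2, 1758 (570 left).
−365 (one year) → Oct 2, 1757 (205 left).
−2 → Sep 30, 1757 (end of Sep, 30 days; 203 left).
−30 → Aug 31, 1757 (end of Aug, 31 days; 173 left).
−31 → Jul 31, 1757 (end of Jul, 31 days; 142 left).
−31 → Jun 30, 1757 (end of Jun, 30 days; 111 left).
−30 → May 31, 1757 (end of May, 31 days; 81 left).
−31 → Apr 30, 1757 (end of Apr, 30 days; 50 left).
−30 → Mar 31, 1757 (end of Mar, 31 days; 20 left).
−20 → Mar 11, 1757.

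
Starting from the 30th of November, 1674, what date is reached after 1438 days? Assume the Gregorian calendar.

November 7, 1678

+365 (one year) → Nov 30, 1675 (1073 left).
+366 (one year; includes Feb 29, 1676) → Nov 30, 1676 (707 left).
+365 (one year) → Nov 30, 1677 (342 left).
Nov has 30 days: +1 → Dec 1, 1677 (341 left).
Dec has 31 days: +31 → Jan 1, 1678 (310 left).
Jan has 31 days: +31 → Feb 1, 1678 (279 left).
Feb has 28 days: +28 → Mar 1, 1678 (251 left).
Mar has 31 days: +31 → Apr 1, 1678 (220 left).
Apr has 30 days: +30 → May 1, 1678 (190 left).
May has 31 days: +31 → Jun 1, 1678 (159 left).
Jun has 30 days: +30 → Jul 1, 1678 (129 left).
Jul has 31 days: +31 → Aug 1, 1678 (98 left).
Aug has 31 days: +31 → Sep 1, 1678 (67 left).
Sep has 30 days: +30 → Oct 1, 1678 (37 left).
Oct has 31 days: +31 → Nov 1, 1678 (6 left).
+6 → Nov 7, 1678.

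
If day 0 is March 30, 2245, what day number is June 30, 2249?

1553

Mar 30, 2245 → Mar 30, 2246: 365 days.
Mar 30, 2246 → Mar 30, 2247: 365 days.
Mar 30, 2247 → Mar 30, 2248: 366 days (Feb 29, 2248 is in that span).
Mar 30, 2248 → Mar 30, 2249: 365 days.
Mar 30, 2249 → Apr 30, 2249: 31 days (March has 31).
Apr 30, 2249 → May 30, 2249: 30 days (April has 30).
May 30, 2249 → Jun 30, 2249: 31 days.
Total: 1553 days.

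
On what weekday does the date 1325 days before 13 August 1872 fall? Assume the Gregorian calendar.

Aug 13, 1872 is a Tuesday.
1325 mod 7 = 2, so 1325 days before a Tuesday is Tuesday − 2 = Sunday.

Sunday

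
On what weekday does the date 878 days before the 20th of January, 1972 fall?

Monday

Jan 20, 1972 is a Thursday.
878 mod 7 = 3, so 878 days before a Thursday is Thursday − 3 = Monday.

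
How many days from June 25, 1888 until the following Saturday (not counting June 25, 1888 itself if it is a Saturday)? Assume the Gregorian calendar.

5

Jun 25, 1888 is a Monday.
From Monday to the next Saturday is 5 days.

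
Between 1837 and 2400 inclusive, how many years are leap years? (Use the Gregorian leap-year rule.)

137

Multiples of 4 in [1837,2400]: 141.
Of those, multiples of 100: 6 (not leap unless ÷400).
Multiples of 400: 2.
Leap years = 141 − 6 + 2 = 137.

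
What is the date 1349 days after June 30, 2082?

+365 (one year) → Jun 30, 2083 (984 left).
+366 (one year; includes Feb 29, 2084) → Jun 30, 2084 (618 left).
+365 (one year) → Jun 30, 2085 (253 left).
Jun has 30 days: +1 → Jul 1, 2085 (252 left).
Jul has 31 days: +31 → Aug 1, 2085 (221 left).
Aug has 31 days: +31 → Sep 1, 2085 (190 left).
Sep has 30 days: +30 → Oct 1, 2085 (160 left).
Oct has 31 days: +31 → Nov 1, 2085 (129 left).
Nov has 30 days: +30 → Dec 1, 2085 (99 left).
Dec has 31 days: +31 → Jan 1, 2086 (68 left).
Jan has 31 days: +31 → Feb 1, 2086 (37 left).
Feb has 28 days: +28 → Mar 1, 2086 (9 left).
+9 → Mar 10, 2086.

March 10, 2086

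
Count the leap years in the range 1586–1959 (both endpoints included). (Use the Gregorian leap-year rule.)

Multiples of 4 in [1586,1959]: 93.
Of those, multiples of 100: 4 (not leap unless ÷400).
Multiples of 400: 1.
Leap years = 93 − 4 + 1 = 90.

90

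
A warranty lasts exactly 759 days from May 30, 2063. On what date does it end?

+366 (one year; includes Feb 29, 2064) → May 30, 2064 (393 left).
May has 31 days: +2 → Jun 1, 2064 (391 left).
Jun has 30 days: +30 → Jul 1, 2064 (361 left).
Jul has 31 days: +31 → Aug 1, 2064 (330 left).
Aug has 31 days: +31 → Sep 1, 2064 (299 left).
Sep has 30 days: +30 → Oct 1, 2064 (269 left).
Oct has 31 days: +31 → Nov 1, 2064 (238 left).
Nov has 30 days: +30 → Dec 1, 2064 (208 left).
Dec has 31 days: +31 → Jan 1, 2065 (177 left).
Jan has 31 days: +31 → Feb 1, 2065 (146 left).
Feb has 28 days: +28 → Mar 1, 2065 (118 left).
Mar has 31 days: +31 → Apr 1, 2065 (87 left).
Apr has 30 days: +30 → May 1, 2065 (57 left).
May has 31 days: +31 → Jun 1, 2065 (26 left).
+26 → Jun 27, 2065.

June 27, 2065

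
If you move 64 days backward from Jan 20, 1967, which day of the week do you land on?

Jan 20, 1967 is a Friday.
64 mod 7 = 1, so 64 days before a Friday is Friday − 1 = Thursday.

Thursday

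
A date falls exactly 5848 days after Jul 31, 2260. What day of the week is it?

Friday

Jul 31, 2260 is a Tuesday.
5848 mod 7 = 3, so 5848 days after a Tuesday is Tuesday + 3 = Friday.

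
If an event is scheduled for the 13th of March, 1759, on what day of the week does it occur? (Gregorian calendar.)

Tuesday

Doomsday rule: the anchor day for the 1700s is Sunday. For year 59: 59÷12 = 4 r 11, and 11÷4 = 2, so 4+11+2 = 17.
Sunday + 17 ≡ Wednesday — that's 1759's doomsday.
In March the doomsday date is Mar 14.
Mar 13 is 1 day before Mar 14; 1 mod 7 = 1, so Wednesday − 1 = Tuesday.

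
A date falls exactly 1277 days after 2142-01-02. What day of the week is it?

Jan 2, 2142 is a Tuesday.
1277 mod 7 = 3, so 1277 days after a Tuesday is Tuesday + 3 = Friday.

Friday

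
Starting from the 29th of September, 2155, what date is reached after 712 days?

September 10, 2157

+366 (one year; includes Feb 29, 2156) → Sep 29, 2156 (346 left).
Sep has 30 days: +2 → Oct 1, 2156 (344 left).
Oct has 31 days: +31 → Nov 1, 2156 (313 left).
Nov has 30 days: +30 → Dec 1, 2156 (283 left).
Dec has 31 days: +31 → Jan 1, 2157 (252 left).
Jan has 31 days: +31 → Feb 1, 2157 (221 left).
Feb has 28 days: +28 → Mar 1, 2157 (193 left).
Mar has 31 days: +31 → Apr 1, 2157 (162 left).
Apr has 30 days: +30 → May 1, 2157 (132 left).
May has 31 days: +31 → Jun 1, 2157 (101 left).
Jun has 30 days: +30 → Jul 1, 2157 (71 left).
Jul has 31 days: +31 → Aug 1, 2157 (40 left).
Aug has 31 days: +31 → Sep 1, 2157 (9 left).
+9 → Sep 10, 2157.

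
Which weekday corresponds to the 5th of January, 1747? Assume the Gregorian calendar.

Thursday

Doomsday rule: the anchor day for the 1700s is Sunday. For year 47: 47÷12 = 3 r 11, and 11÷4 = 2, so 3+11+2 = 16.
Sunday + 16 ≡ Tuesday — that's 1747's doomsday.
In January the doomsday date is Jan 3 (1747 is not a leap year).
Jan 5 is 2 days after Jan 3; 2 mod 7 = 2, so Tuesday + 2 = Thursday.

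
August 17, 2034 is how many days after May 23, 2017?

May 23, 2017 → May 23, 2018: 365 days.
May 23, 2018 → May 23, 2019: 365 days.
May 23, 2019 → May 23, 2020: 366 days (Feb 29, 2020 is in that span).
May 23, 2020 → May 23, 2021: 365 days.
May 23, 2021 → May 23, 2022: 365 days.
May 23, 2022 → May 23, 2023: 365 days.
May 23, 2023 → May 23, 2024: 366 days (Feb 29, 2024 is in that span).
May 23, 2024 → May 23, 2025: 365 days.
May 23, 2025 → May 23, 2026: 365 days.
May 23, 2026 → May 23, 2027: 365 days.
May 23, 2027 → May 23, 2028: 366 days (Feb 29, 2028 is in that span).
May 23, 2028 → May 23, 2029: 365 days.
May 23, 2029 → May 23, 2030: 365 days.
May 23, 2030 → May 23, 2031: 365 days.
May 23, 2031 → May 23, 2032: 366 days (Feb 29, 2032 is in that span).
May 23, 2032 → May 23, 2033: 365 days.
May 23, 2033 → May 23, 2034: 365 days.
May 23, 2034 → Jun 23, 2034: 31 days (May has 31).
Jun 23, 2034 → Jul 23, 2034: 30 days (June has 30).
Jul 23, 2034 → Aug 17, 2034: 25 days.
Total: 6295 days.

6295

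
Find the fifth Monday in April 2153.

April 30, 2153

April 1, 2153 is a Sunday.
The first Monday is therefore April 2 (1 days later).
The fifth Monday is 2 + 4×7 = April 30.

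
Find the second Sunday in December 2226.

December 10, 2226

December 1, 2226 is a Friday.
The first Sunday is therefore December 3 (2 days later).
The second Sunday is 3 + 1×7 = December 10.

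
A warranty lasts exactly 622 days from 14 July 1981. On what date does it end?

+365 (one year) → Jul 14, 1982 (257 left).
Jul has 31 days: +18 → Aug 1, 1982 (239 left).
Aug has 31 days: +31 → Sep 1, 1982 (208 left).
Sep has 30 days: +30 → Oct 1, 1982 (178 left).
Oct has 31 days: +31 → Nov 1, 1982 (147 left).
Nov has 30 days: +30 → Dec 1, 1982 (117 left).
Dec has 31 days: +31 → Jan 1, 1983 (86 left).
Jan has 31 days: +31 → Feb 1, 1983 (55 left).
Feb has 28 days: +28 → Mar 1, 1983 (27 left).
+27 → Mar 28, 1983.

March 28, 1983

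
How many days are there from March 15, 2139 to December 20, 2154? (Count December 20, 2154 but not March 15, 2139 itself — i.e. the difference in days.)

5759

Mar 15, 2139 → Mar 15, 2140: 366 days (Feb 29, 2140 is in that span).
Mar 15, 2140 → Mar 15, 2141: 365 days.
Mar 15, 2141 → Mar 15, 2142: 365 days.
Mar 15, 2142 → Mar 15, 2143: 365 days.
Mar 15, 2143 → Mar 15, 2144: 366 days (Feb 29, 2144 is in that span).
Mar 15, 2144 → Mar 15, 2145: 365 days.
Mar 15, 2145 → Mar 15, 2146: 365 days.
Mar 15, 2146 → Mar 15, 2147: 365 days.
Mar 15, 2147 → Mar 15, 2148: 366 days (Feb 29, 2148 is in that span).
Mar 15, 2148 → Mar 15, 2149: 365 days.
Mar 15, 2149 → Mar 15, 2150: 365 days.
Mar 15, 2150 → Mar 15, 2151: 365 days.
Mar 15, 2151 → Mar 15, 2152: 366 days (Feb 29, 2152 is in that span).
Mar 15, 2152 → Mar 15, 2153: 365 days.
Mar 15, 2153 → Mar 15, 2154: 365 days.
Mar 15, 2154 → Apr 15, 2154: 31 days (March has 31).
Apr 15, 2154 → May 15, 2154: 30 days (April has 30).
May 15, 2154 → Jun 15, 2154: 31 days (May has 31).
Jun 15, 2154 → Jul 15, 2154: 30 days (June has 30).
Jul 15, 2154 → Aug 15, 2154: 31 days (July has 31).
Aug 15, 2154 → Sep 15, 2154: 31 days (August has 31).
Sep 15, 2154 → Oct 15, 2154: 30 days (September has 30).
Oct 15, 2154 → Nov 15, 2154: 31 days (October has 31).
Nov 15, 2154 → Dec 15, 2154: 30 days (November has 30).
Dec 15, 2154 → Dec 20, 2154: 5 days.
Total: 5759 days.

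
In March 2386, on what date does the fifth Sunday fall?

March 30, 2386

March 1, 2386 is a Saturday.
The first Sunday is therefore March 2 (1 days later).
The fifth Sunday is 2 + 4×7 = March 30.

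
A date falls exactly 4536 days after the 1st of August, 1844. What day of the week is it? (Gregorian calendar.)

Thursday

First find the weekday of Aug 1, 1844. Doomsday rule: the anchor day for the 1800s is Friday. For year 44: 44÷12 = 3 r 8, and 8÷4 = 2, so 3+8+2 = 13.
Friday + 13 ≡ Thursday — that's 1844's doomsday.
In August the doomsday date is Aug 8.
Aug 1 is 7 days before Aug 8; 7 mod 7 = 0, so Thursday − 0 = Thursday.
4536 mod 7 = 0, so 4536 days after a Thursday is Thursday + 0 = Thursday.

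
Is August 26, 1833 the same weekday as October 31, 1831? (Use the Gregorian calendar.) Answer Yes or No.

From Oct 31, 1831 to Aug 26, 1833 is 665 days.
665 mod 7 = 0, so they are the same weekday.
(Oct 31, 1831 is a Monday; Aug 26, 1833 is a Monday.)

Yes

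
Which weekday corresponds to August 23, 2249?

Doomsday rule: the anchor day for the 2200s is Friday. For year 49: 49÷12 = 4 r 1, and 1÷4 = 0, so 4+1+0 = 5.
Friday + 5 ≡ Wednesday — that's 2249's doomsday.
In August the doomsday date is Aug 8.
Aug 23 is 15 days after Aug 8; 15 mod 7 = 1, so Wednesday + 1 = Thursday.

Thursday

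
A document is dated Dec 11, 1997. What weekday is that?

Thursday

January 1, 1997 is a Wednesday.
Jan 1, 1997 → Feb 1, 1997: 31 days (January has 31).
Feb 1, 1997 → Mar 1, 1997: 28 days (February has 28).
Mar 1, 1997 → Apr 1, 1997: 31 days (March has 31).
Apr 1, 1997 → May 1, 1997: 30 days (April has 30).
May 1, 1997 → Jun 1, 1997: 31 days (May has 31).
Jun 1, 1997 → Jul 1, 1997: 30 days (June has 30).
Jul 1, 1997 → Aug 1, 1997: 31 days (July has 31).
Aug 1, 1997 → Sep 1, 1997: 31 days (August has 31).
Sep 1, 1997 → Oct 1, 1997: 30 days (September has 30).
Oct 1, 1997 → Nov 1, 1997: 31 days (October has 31).
Nov 1, 1997 → Dec 1, 1997: 30 days (November has 30).
Dec 1, 1997 → Dec 11, 1997: 10 days.
Total: 344 days.
344 mod 7 = 1, so Wednesday + 1 = Thursday.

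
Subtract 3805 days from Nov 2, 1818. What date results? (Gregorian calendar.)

June 2, 1808

−365 (one year) → Nov 2, 1817 (3440 left).
−365 (one year) → Nov 2, 1816 (3075 left).
−366 (one year; includes Feb 29, 1816) → Nov 2, 1815 (2709 left).
−365 (one year) → Nov 2, 1814 (2344 left).
−365 (one year) → Nov 2, 1813 (1979 left).
−365 (one year) → Nov 2, 1812 (1614 left).
−366 (one year; includes Feb 29, 1812) → Nov 2, 1811 (1248 left).
−365 (one year) → Nov 2, 1810 (883 left).
−365 (one year) → Nov 2, 1809 (518 left).
−365 (one year) → Nov 2, 1808 (153 left).
−2 → Oct 31, 1808 (end of Oct, 31 days; 151 left).
−31 → Sep 30, 1808 (end of Sep, 30 days; 120 left).
−30 → Aug 31, 1808 (end of Aug, 31 days; 90 left).
−31 → Jul 31, 1808 (end of Jul, 31 days; 59 left).
−31 → Jun 30, 1808 (end of Jun, 30 days; 28 left).
−28 → Jun 2, 1808.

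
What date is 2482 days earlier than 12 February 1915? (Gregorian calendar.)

April 27, 1908

−365 (one year) → Feb 12, 1914 (2117 left).
−365 (one year) → Feb 12, 1913 (1752 left).
−366 (one year; includes Feb 29, 1912) → Feb 12, 1912 (1386 left).
−365 (one year) → Feb 12, 1911 (1021 left).
−365 (one year) → Feb 12, 1910 (656 left).
−365 (one year) → Feb 12, 1909 (291 left).
−12 → Jan 31, 1909 (end of Jan, 31 days; 279 left).
−31 → Dec 31, 1908 (end of Dec, 31 days; 248 left).
−31 → Nov 30, 1908 (end of Nov, 30 days; 217 left).
−30 → Oct 31, 1908 (end of Oct, 31 days; 187 left).
−31 → Sep 30, 1908 (end of Sep, 30 days; 156 left).
−30 → Aug 31, 1908 (end of Aug, 31 days; 126 left).
−31 → Jul 31, 1908 (end of Jul, 31 days; 95 left).
−31 → Jun 30, 1908 (end of Jun, 30 days; 64 left).
−30 → May 31, 1908 (end of May, 31 days; 34 left).
−31 → Apr 30, 1908 (end of Apr, 30 days; 3 left).
−3 → Apr 27, 1908.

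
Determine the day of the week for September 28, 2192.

January 1, 2192 is a Sunday.
Jan 1, 2192 → Feb 1, 2192: 31 days (January has 31).
Feb 1, 2192 → Mar 1, 2192: 29 days (February has 29).
Mar 1, 2192 → Apr 1, 2192: 31 days (March has 31).
Apr 1, 2192 → May 1, 2192: 30 days (April has 30).
May 1, 2192 → Jun 1, 2192: 31 days (May has 31).
Jun 1, 2192 → Jul 1, 2192: 30 days (June has 30).
Jul 1, 2192 → Aug 1, 2192: 31 days (July has 31).
Aug 1, 2192 → Sep 1, 2192: 31 days (August has 31).
Sep 1, 2192 → Sep 28, 2192: 27 days.
Total: 271 days.
271 mod 7 = 5, so Sunday + 5 = Friday.

Friday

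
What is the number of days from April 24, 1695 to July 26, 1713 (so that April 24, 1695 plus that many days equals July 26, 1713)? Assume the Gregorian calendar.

6667

Apr 24, 1695 → Apr 24, 1696: 366 days (Feb 29, 1696 is in that span).
Apr 24, 1696 → Apr 24, 1697: 365 days.
Apr 24, 1697 → Apr 24, 1698: 365 days.
Apr 24, 1698 → Apr 24, 1699: 365 days.
Apr 24, 1699 → Apr 24, 1700: 365 days.
Apr 24, 1700 → Apr 24, 1701: 365 days.
Apr 24, 1701 → Apr 24, 1702: 365 days.
Apr 24, 1702 → Apr 24, 1703: 365 days.
Apr 24, 1703 → Apr 24, 1704: 366 days (Feb 29, 1704 is in that span).
Apr 24, 1704 → Apr 24, 1705: 365 days.
Apr 24, 1705 → Apr 24, 1706: 365 days.
Apr 24, 1706 → Apr 24, 1707: 365 days.
Apr 24, 1707 → Apr 24, 1708: 366 days (Feb 29, 1708 is in that span).
Apr 24, 1708 → Apr 24, 1709: 365 days.
Apr 24, 1709 → Apr 24, 1710: 365 days.
Apr 24, 1710 → Apr 24, 1711: 365 days.
Apr 24, 1711 → Apr 24, 1712: 366 days (Feb 29, 1712 is in that span).
Apr 24, 1712 → Apr 24, 1713: 365 days.
Apr 24, 1713 → May 24, 1713: 30 days (April has 30).
May 24, 1713 → Jun 24, 1713: 31 days (May has 31).
Jun 24, 1713 → Jul 24, 1713: 30 days (June has 30).
Jul 24, 1713 → Jul 26, 1713: 2 days.
Total: 6667 days.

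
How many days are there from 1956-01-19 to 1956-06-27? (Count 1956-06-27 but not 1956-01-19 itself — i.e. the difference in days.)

160

Jan 19, 1956 → Feb 19, 1956: 31 days (January has 31).
Feb 19, 1956 → Mar 19, 1956: 29 days (February has 29).
Mar 19, 1956 → Apr 19, 1956: 31 days (March has 31).
Apr 19, 1956 → May 19, 1956: 30 days (April has 30).
May 19, 1956 → Jun 19, 1956: 31 days (May has 31).
Jun 19, 1956 → Jun 27, 1956: 8 days.
Total: 160 days.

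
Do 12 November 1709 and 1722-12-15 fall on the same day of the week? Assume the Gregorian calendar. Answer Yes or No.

From Nov 12, 1709 to Dec 15, 1722 is 4781 days.
4781 mod 7 = 0, so they are the same weekday.
(Nov 12, 1709 is a Tuesday; Dec 15, 1722 is a Tuesday.)

Yes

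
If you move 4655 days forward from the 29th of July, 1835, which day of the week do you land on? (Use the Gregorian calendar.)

First find the weekday of Jul 29, 1835. Doomsday rule: the anchor day for the 1800s is Friday. For year 35: 35÷12 = 2 r 11, and 11÷4 = 2, so 2+11+2 = 15.
Friday + 15 ≡ Saturday — that's 1835's doomsday.
In July the doomsday date is Jul 11.
Jul 29 is 18 days after Jul 11; 18 mod 7 = 4, so Saturday + 4 = Wednesday.
4655 mod 7 = 0, so 4655 days after a Wednesday is Wednesday + 0 = Wednesday.

Wednesday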